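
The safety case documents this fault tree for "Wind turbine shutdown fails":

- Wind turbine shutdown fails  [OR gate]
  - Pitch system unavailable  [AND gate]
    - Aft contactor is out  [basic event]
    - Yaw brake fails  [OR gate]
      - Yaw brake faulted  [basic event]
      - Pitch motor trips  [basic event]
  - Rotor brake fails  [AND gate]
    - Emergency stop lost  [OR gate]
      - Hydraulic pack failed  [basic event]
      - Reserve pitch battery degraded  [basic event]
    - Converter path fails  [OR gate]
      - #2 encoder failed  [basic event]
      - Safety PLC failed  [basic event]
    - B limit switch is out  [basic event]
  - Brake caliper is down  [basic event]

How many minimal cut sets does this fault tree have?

7

Yaw brake fails [OR]: union of children's cut sets → 2 cut set(s).
Pitch system unavailable [AND]: one cut set from each child combined → 1 × 2 = 2 cut set(s).
Emergency stop lost [OR]: union of children's cut sets → 2 cut set(s).
Converter path fails [OR]: union of children's cut sets → 2 cut set(s).
Rotor brake fails [AND]: one cut set from each child combined → 2 × 2 × 1 = 4 cut set(s).
Wind turbine shutdown fails [OR]: union of children's cut sets → 7 cut set(s).
Minimal cut sets: {Aft contactor is out, Yaw brake faulted}; {Aft contactor is out, Pitch motor trips}; {#2 encoder failed, B limit switch is out, Hydraulic pack failed}; {B limit switch is out, Hydraulic pack failed, Safety PLC failed}; {#2 encoder failed, B limit switch is out, Reserve pitch battery degraded}; {B limit switch is out, Reserve pitch battery degraded, Safety PLC failed}; {Brake caliper is down}.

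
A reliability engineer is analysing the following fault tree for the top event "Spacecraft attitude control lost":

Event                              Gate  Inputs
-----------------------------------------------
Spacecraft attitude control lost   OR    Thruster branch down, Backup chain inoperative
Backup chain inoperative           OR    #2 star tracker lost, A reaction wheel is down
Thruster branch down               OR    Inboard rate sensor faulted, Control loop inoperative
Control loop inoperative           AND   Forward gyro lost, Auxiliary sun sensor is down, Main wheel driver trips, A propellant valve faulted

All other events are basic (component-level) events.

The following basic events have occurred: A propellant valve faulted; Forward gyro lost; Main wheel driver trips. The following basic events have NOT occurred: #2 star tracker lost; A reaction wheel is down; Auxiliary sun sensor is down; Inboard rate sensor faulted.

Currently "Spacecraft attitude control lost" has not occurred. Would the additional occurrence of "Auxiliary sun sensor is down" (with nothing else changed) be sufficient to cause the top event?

Counterfactual: set "Auxiliary sun sensor is down" to occurred.
Control loop inoperative [AND]: Forward gyro lost=occurs, Auxiliary sun sensor is down=occurs, Main wheel driver trips=occurs, A propellant valve faulted=occurs → all inputs occur → occurs.
Thruster branch down [OR]: Inboard rate sensor faulted=not, Control loop inoperative=occurs → at least one input occurs → occurs.
Backup chain inoperative [OR]: #2 star tracker lost=not, A reaction wheel is down=not → no input occurs → does not occur.
Spacecraft attitude control lost [OR]: Thruster branch down=occurs, Backup chain inoperative=not → at least one input occurs → occurs.

Yes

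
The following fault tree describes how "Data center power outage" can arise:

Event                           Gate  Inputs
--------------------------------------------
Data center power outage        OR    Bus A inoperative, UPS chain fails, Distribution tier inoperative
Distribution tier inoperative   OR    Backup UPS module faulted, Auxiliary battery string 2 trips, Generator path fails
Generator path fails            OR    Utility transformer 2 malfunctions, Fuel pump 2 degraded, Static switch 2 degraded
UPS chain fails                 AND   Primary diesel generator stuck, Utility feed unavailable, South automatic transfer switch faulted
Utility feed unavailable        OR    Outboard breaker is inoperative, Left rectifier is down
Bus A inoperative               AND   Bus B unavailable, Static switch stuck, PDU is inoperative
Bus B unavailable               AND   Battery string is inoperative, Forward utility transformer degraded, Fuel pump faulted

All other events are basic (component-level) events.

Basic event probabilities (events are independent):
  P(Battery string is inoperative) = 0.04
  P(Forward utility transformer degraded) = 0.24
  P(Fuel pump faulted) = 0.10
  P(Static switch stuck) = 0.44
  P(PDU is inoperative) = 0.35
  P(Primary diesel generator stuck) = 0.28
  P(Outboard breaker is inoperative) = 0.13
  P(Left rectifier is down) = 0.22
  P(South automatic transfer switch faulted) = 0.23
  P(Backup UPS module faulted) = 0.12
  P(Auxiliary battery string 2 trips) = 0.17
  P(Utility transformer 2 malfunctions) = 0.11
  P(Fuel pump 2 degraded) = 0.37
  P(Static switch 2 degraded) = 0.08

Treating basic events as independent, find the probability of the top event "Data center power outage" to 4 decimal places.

0.6311

P(Bus B unavailable) [AND] = 0.04 × 0.24 × 0.10 = 0.000960
P(Bus A inoperative) [AND] = 0.000960 × 0.44 × 0.35 = 0.000148
P(Utility feed unavailable) [OR] = 1 − (1−0.13) × (1−0.22) = 0.321400
P(UPS chain fails) [AND] = 0.28 × 0.321400 × 0.23 = 0.020698
P(Generator path fails) [OR] = 1 − (1−0.11) × (1−0.37) × (1−0.08) = 0.484156
P(Distribution tier inoperative) [OR] = 1 − (1−0.12) × (1−0.17) × (1−0.484156) = 0.623228
P(Data center power outage) [OR] = 1 − (1−0.000148) × (1−0.020698) × (1−0.623228) = 0.631081
Rounded to 4 decimal places: P(Data center power outage) ≈ 0.6311.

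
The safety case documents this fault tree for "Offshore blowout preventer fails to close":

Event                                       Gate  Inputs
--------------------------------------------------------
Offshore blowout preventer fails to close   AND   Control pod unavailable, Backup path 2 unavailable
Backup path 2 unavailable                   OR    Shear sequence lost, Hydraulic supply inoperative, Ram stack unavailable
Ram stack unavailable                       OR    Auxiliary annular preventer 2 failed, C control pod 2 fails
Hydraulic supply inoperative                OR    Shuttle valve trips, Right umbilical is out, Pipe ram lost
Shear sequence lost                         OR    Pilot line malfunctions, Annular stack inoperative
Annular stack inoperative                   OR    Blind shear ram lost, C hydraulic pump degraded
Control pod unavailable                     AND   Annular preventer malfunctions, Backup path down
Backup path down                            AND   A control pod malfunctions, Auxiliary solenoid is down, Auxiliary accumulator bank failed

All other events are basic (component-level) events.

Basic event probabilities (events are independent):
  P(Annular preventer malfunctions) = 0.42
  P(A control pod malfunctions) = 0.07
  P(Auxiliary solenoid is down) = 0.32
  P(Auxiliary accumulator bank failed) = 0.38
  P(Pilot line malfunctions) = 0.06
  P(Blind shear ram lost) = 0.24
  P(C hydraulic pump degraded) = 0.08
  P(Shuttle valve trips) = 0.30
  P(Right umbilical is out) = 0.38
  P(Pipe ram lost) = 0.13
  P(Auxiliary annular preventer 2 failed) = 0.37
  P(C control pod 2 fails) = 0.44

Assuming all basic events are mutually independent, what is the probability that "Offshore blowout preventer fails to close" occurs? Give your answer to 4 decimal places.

0.0033

P(Backup path down) [AND] = 0.07 × 0.32 × 0.38 = 0.008512
P(Control pod unavailable) [AND] = 0.42 × 0.008512 = 0.003575
P(Annular stack inoperative) [OR] = 1 − (1−0.24) × (1−0.08) = 0.300800
P(Shear sequence lost) [OR] = 1 − (1−0.06) × (1−0.300800) = 0.342752
P(Hydraulic supply inoperative) [OR] = 1 − (1−0.30) × (1−0.38) × (1−0.13) = 0.622420
P(Ram stack unavailable) [OR] = 1 − (1−0.37) × (1−0.44) = 0.647200
P(Backup path 2 unavailable) [OR] = 1 − (1−0.342752) × (1−0.622420) × (1−0.647200) = 0.912448
P(Offshore blowout preventer fails to close) [AND] = 0.003575 × 0.912448 = 0.003262
Rounded to 4 decimal places: P(Offshore blowout preventer fails to close) ≈ 0.0033.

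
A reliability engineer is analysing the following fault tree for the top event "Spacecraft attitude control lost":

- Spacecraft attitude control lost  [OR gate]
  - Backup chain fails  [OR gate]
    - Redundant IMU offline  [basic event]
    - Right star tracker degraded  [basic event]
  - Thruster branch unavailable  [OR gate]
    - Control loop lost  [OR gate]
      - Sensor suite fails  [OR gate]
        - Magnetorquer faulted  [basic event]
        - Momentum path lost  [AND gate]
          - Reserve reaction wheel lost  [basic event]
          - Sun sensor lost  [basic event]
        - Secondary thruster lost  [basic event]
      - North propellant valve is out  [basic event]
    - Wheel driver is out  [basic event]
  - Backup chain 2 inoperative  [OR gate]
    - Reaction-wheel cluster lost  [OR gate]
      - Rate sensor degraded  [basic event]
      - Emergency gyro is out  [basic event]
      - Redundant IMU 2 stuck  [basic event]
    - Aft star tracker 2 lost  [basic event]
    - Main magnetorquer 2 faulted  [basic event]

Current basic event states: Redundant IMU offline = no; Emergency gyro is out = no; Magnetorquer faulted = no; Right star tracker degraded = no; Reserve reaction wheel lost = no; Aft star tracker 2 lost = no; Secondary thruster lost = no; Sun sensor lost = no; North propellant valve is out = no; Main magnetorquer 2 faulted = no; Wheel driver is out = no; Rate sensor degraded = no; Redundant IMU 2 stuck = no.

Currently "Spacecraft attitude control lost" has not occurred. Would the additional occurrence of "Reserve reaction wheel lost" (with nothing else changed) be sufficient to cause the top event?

Counterfactual: set "Reserve reaction wheel lost" to occurred.
Backup chain fails [OR]: Redundant IMU offline=not, Right star tracker degraded=not → no input occurs → does not occur.
Momentum path lost [AND]: Reserve reaction wheel lost=occurs, Sun sensor lost=not → not all inputs occur → does not occur.
Sensor suite fails [OR]: Magnetorquer faulted=not, Momentum path lost=not, Secondary thruster lost=not → no input occurs → does not occur.
Control loop lost [OR]: Sensor suite fails=not, North propellant valve is out=not → no input occurs → does not occur.
Thruster branch unavailable [OR]: Control loop lost=not, Wheel driver is out=not → no input occurs → does not occur.
Reaction-wheel cluster lost [OR]: Rate sensor degraded=not, Emergency gyro is out=not, Redundant IMU 2 stuck=not → no input occurs → does not occur.
Backup chain 2 inoperative [OR]: Reaction-wheel cluster lost=not, Aft star tracker 2 lost=not, Main magnetorquer 2 faulted=not → no input occurs → does not occur.
Spacecraft attitude control lost [OR]: Backup chain fails=not, Thruster branch unavailable=not, Backup chain 2 inoperative=not → no input occurs → does not occur.

No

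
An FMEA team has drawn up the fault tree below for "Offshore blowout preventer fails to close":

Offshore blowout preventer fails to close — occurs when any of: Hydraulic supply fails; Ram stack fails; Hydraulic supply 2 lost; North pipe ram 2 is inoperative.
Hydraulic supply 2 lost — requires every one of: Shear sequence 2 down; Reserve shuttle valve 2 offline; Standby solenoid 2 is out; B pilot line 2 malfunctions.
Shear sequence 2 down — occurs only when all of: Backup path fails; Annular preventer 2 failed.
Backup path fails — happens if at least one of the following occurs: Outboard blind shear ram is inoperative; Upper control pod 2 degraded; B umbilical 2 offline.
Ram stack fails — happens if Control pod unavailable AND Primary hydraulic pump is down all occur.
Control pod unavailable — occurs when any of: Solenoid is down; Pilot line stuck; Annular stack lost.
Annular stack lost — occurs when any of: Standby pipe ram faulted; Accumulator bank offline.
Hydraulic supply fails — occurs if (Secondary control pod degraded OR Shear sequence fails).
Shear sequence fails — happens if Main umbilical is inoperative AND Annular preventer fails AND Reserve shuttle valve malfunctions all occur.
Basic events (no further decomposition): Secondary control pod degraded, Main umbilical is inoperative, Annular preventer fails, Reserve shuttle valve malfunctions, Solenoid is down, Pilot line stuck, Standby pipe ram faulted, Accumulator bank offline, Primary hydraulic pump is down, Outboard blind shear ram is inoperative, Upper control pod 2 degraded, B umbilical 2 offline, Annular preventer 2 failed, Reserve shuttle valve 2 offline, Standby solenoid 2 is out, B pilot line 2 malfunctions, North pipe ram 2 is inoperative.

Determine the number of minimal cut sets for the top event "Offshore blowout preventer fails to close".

10

Shear sequence fails [AND]: one cut set from each child combined → 1 × 1 × 1 = 1 cut set(s).
Hydraulic supply fails [OR]: union of children's cut sets → 2 cut set(s).
Annular stack lost [OR]: union of children's cut sets → 2 cut set(s).
Control pod unavailable [OR]: union of children's cut sets → 4 cut set(s).
Ram stack fails [AND]: one cut set from each child combined → 4 × 1 = 4 cut set(s).
Backup path fails [OR]: union of children's cut sets → 3 cut set(s).
Shear sequence 2 down [AND]: one cut set from each child combined → 3 × 1 = 3 cut set(s).
Hydraulic supply 2 lost [AND]: one cut set from each child combined → 3 × 1 × 1 × 1 = 3 cut set(s).
Offshore blowout preventer fails to close [OR]: union of children's cut sets → 10 cut set(s).
Minimal cut sets: {Secondary control pod degraded}; {Annular preventer fails, Main umbilical is inoperative, Reserve shuttle valve malfunctions}; {Primary hydraulic pump is down, Solenoid is down}; {Pilot line stuck, Primary hydraulic pump is down}; {Primary hydraulic pump is down, Standby pipe ram faulted}; {Accumulator bank offline, Primary hydraulic pump is down}; {Annular preventer 2 failed, B pilot line 2 malfunctions, Outboard blind shear ram is inoperative, Reserve shuttle valve 2 offline, Standby solenoid 2 is out}; {Annular preventer 2 failed, B pilot line 2 malfunctions, Reserve shuttle valve 2 offline, Standby solenoid 2 is out, Upper control pod 2 degraded}; {Annular preventer 2 failed, B pilot line 2 malfunctions, B umbilical 2 offline, Reserve shuttle valve 2 offline, Standby solenoid 2 is out}; {North pipe ram 2 is inoperative}.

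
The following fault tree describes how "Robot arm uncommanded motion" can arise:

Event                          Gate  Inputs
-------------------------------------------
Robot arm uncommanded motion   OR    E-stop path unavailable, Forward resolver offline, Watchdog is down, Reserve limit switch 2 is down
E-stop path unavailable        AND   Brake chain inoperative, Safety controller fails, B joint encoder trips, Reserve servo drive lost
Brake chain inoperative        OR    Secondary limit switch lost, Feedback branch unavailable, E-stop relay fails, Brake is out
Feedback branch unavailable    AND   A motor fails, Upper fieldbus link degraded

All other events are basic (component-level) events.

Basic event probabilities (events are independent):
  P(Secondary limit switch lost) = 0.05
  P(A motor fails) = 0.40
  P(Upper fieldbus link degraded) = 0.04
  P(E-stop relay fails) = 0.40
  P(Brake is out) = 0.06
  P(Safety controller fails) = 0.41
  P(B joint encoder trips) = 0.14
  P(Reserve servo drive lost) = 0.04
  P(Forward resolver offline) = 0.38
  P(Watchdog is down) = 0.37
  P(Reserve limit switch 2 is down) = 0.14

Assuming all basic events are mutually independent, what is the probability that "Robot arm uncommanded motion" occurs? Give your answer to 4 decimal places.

0.6644

P(Feedback branch unavailable) [AND] = 0.40 × 0.04 = 0.016000
P(Brake chain inoperative) [OR] = 1 − (1−0.05) × (1−0.016000) × (1−0.40) × (1−0.06) = 0.472773
P(E-stop path unavailable) [AND] = 0.472773 × 0.41 × 0.14 × 0.04 = 0.001085
P(Robot arm uncommanded motion) [OR] = 1 − (1−0.001085) × (1−0.38) × (1−0.37) × (1−0.14) = 0.664448
Rounded to 4 decimal places: P(Robot arm uncommanded motion) ≈ 0.6644.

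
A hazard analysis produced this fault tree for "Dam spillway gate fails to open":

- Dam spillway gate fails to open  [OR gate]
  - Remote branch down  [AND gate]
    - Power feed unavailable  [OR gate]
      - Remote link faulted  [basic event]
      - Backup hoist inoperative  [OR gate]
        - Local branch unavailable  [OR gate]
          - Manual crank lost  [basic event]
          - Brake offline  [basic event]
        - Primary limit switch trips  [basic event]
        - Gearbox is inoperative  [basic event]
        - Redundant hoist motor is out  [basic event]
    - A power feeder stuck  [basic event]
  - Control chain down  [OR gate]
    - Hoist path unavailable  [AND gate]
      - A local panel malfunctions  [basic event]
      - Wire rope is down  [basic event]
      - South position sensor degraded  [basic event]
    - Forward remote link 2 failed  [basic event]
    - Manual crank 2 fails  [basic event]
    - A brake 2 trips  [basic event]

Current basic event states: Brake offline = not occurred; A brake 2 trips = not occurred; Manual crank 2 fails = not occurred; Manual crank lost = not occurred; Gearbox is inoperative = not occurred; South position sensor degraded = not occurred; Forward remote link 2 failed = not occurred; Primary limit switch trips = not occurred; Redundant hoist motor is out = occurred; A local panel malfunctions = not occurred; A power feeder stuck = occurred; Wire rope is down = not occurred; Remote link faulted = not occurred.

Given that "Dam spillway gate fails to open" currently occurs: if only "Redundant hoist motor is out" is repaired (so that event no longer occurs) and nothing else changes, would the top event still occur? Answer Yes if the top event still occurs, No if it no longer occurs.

Counterfactual: set "Redundant hoist motor is out" to not occurred.
Local branch unavailable [OR]: Manual crank lost=not, Brake offline=not → no input occurs → does not occur.
Backup hoist inoperative [OR]: Local branch unavailable=not, Primary limit switch trips=not, Gearbox is inoperative=not, Redundant hoist motor is out=not → no input occurs → does not occur.
Power feed unavailable [OR]: Remote link faulted=not, Backup hoist inoperative=not → no input occurs → does not occur.
Remote branch down [AND]: Power feed unavailable=not, A power feeder stuck=occurs → not all inputs occur → does not occur.
Hoist path unavailable [AND]: A local panel malfunctions=not, Wire rope is down=not, South position sensor degraded=not → not all inputs occur → does not occur.
Control chain down [OR]: Hoist path unavailable=not, Forward remote link 2 failed=not, Manual crank 2 fails=not, A brake 2 trips=not → no input occurs → does not occur.
Dam spillway gate fails to open [OR]: Remote branch down=not, Control chain down=not → no input occurs → does not occur.

No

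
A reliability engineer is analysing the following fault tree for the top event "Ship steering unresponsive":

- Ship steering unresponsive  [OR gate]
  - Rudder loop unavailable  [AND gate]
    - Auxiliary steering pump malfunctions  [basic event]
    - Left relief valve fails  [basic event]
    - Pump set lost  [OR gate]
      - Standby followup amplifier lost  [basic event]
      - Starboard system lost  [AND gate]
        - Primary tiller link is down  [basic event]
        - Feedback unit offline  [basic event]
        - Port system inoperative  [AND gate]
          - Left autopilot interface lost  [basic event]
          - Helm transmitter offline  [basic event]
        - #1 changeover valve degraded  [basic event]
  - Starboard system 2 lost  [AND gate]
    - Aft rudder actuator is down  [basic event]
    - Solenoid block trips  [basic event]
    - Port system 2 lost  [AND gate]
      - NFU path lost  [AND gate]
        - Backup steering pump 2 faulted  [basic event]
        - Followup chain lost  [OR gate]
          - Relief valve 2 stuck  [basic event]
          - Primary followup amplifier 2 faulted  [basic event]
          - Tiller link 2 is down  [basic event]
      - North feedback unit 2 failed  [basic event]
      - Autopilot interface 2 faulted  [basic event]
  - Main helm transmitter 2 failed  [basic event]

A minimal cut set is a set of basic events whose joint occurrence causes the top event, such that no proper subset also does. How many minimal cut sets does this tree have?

6

Port system inoperative [AND]: one cut set from each child combined → 1 × 1 = 1 cut set(s).
Starboard system lost [AND]: one cut set from each child combined → 1 × 1 × 1 × 1 = 1 cut set(s).
Pump set lost [OR]: union of children's cut sets → 2 cut set(s).
Rudder loop unavailable [AND]: one cut set from each child combined → 1 × 1 × 2 = 2 cut set(s).
Followup chain lost [OR]: union of children's cut sets → 3 cut set(s).
NFU path lost [AND]: one cut set from each child combined → 1 × 3 = 3 cut set(s).
Port system 2 lost [AND]: one cut set from each child combined → 3 × 1 × 1 = 3 cut set(s).
Starboard system 2 lost [AND]: one cut set from each child combined → 1 × 1 × 3 = 3 cut set(s).
Ship steering unresponsive [OR]: union of children's cut sets → 6 cut set(s).
Minimal cut sets: {Auxiliary steering pump malfunctions, Left relief valve fails, Standby followup amplifier lost}; {#1 changeover valve degraded, Auxiliary steering pump malfunctions, Feedback unit offline, Helm transmitter offline, Left autopilot interface lost, Left relief valve fails, Primary tiller link is down}; {Aft rudder actuator is down, Autopilot interface 2 faulted, Backup steering pump 2 faulted, North feedback unit 2 failed, Relief valve 2 stuck, Solenoid block trips}; {Aft rudder actuator is down, Autopilot interface 2 faulted, Backup steering pump 2 faulted, North feedback unit 2 failed, Primary followup amplifier 2 faulted, Solenoid block trips}; {Aft rudder actuator is down, Autopilot interface 2 faulted, Backup steering pump 2 faulted, North feedback unit 2 failed, Solenoid block trips, Tiller link 2 is down}; {Main helm transmitter 2 failed}.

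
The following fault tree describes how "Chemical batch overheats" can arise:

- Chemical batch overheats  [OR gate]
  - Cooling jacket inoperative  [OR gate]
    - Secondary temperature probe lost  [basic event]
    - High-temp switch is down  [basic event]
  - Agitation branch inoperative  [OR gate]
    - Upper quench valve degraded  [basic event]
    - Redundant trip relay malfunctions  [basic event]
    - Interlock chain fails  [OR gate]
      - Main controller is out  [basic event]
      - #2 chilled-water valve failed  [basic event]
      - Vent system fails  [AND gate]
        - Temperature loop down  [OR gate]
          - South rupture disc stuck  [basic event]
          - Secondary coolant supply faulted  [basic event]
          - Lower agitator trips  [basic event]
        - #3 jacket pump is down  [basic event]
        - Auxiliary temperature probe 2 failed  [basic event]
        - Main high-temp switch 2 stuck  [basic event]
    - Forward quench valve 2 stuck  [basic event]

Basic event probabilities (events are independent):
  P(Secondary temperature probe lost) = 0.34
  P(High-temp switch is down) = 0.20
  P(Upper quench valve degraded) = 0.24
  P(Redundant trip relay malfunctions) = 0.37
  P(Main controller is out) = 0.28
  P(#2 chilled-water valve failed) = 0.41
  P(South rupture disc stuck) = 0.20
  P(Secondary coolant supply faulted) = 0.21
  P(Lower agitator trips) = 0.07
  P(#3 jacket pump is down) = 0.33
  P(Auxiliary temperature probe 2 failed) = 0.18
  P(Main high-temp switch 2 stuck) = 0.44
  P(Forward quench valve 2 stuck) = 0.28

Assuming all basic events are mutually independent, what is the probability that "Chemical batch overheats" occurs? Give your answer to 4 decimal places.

0.9235

P(Cooling jacket inoperative) [OR] = 1 − (1−0.34) × (1−0.20) = 0.472000
P(Temperature loop down) [OR] = 1 − (1−0.20) × (1−0.21) × (1−0.07) = 0.412240
P(Vent system fails) [AND] = 0.412240 × 0.33 × 0.18 × 0.44 = 0.010774
P(Interlock chain fails) [OR] = 1 − (1−0.28) × (1−0.41) × (1−0.010774) = 0.579777
P(Agitation branch inoperative) [OR] = 1 − (1−0.24) × (1−0.37) × (1−0.579777) × (1−0.28) = 0.855134
P(Chemical batch overheats) [OR] = 1 − (1−0.472000) × (1−0.855134) = 0.923511
Rounded to 4 decimal places: P(Chemical batch overheats) ≈ 0.9235.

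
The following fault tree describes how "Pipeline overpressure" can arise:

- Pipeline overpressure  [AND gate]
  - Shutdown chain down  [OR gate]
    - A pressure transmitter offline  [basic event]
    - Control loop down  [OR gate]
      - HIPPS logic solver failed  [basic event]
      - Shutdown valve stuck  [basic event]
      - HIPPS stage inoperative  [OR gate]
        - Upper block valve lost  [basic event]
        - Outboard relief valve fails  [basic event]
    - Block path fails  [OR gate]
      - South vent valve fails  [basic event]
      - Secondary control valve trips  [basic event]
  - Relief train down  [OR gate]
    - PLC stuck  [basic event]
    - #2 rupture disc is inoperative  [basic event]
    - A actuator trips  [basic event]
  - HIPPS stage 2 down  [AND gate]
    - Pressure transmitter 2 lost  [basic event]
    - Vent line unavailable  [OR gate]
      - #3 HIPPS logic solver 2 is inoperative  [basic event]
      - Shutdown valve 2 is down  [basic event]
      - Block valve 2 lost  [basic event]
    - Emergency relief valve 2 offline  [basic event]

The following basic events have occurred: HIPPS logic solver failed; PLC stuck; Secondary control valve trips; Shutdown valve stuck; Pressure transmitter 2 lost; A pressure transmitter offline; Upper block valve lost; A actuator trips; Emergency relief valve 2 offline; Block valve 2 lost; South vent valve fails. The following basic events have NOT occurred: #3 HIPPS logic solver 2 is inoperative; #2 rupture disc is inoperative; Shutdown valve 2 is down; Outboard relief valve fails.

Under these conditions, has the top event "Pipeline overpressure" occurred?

HIPPS stage inoperative [OR]: Upper block valve lost=occurs, Outboard relief valve fails=not → at least one input occurs → occurs.
Control loop down [OR]: HIPPS logic solver failed=occurs, Shutdown valve stuck=occurs, HIPPS stage inoperative=occurs → at least one input occurs → occurs.
Block path fails [OR]: South vent valve fails=occurs, Secondary control valve trips=occurs → at least one input occurs → occurs.
Shutdown chain down [OR]: A pressure transmitter offline=occurs, Control loop down=occurs, Block path fails=occurs → at least one input occurs → occurs.
Relief train down [OR]: PLC stuck=occurs, #2 rupture disc is inoperative=not, A actuator trips=occurs → at least one input occurs → occurs.
Vent line unavailable [OR]: #3 HIPPS logic solver 2 is inoperative=not, Shutdown valve 2 is down=not, Block valve 2 lost=occurs → at least one input occurs → occurs.
HIPPS stage 2 down [AND]: Pressure transmitter 2 lost=occurs, Vent line unavailable=occurs, Emergency relief valve 2 offline=occurs → all inputs occur → occurs.
Pipeline overpressure [AND]: Shutdown chain down=occurs, Relief train down=occurs, HIPPS stage 2 down=occurs → all inputs occur → occurs.

Yes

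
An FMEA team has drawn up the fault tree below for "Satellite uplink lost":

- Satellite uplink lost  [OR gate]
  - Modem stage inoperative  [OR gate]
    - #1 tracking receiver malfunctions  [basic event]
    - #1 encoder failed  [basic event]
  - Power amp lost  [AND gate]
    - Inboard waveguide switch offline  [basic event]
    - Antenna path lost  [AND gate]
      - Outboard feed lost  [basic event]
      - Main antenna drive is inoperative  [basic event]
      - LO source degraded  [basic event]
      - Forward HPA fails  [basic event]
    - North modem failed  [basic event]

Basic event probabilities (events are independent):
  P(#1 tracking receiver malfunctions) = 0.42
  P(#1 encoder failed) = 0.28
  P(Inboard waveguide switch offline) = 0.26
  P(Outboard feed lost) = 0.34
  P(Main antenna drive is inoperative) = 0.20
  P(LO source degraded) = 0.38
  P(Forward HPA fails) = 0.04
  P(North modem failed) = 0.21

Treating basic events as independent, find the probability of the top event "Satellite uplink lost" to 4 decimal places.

P(Modem stage inoperative) [OR] = 1 − (1−0.42) × (1−0.28) = 0.582400
P(Antenna path lost) [AND] = 0.34 × 0.20 × 0.38 × 0.04 = 0.001034
P(Power amp lost) [AND] = 0.26 × 0.001034 × 0.21 = 0.000056
P(Satellite uplink lost) [OR] = 1 − (1−0.582400) × (1−0.000056) = 0.582423
Rounded to 4 decimal places: P(Satellite uplink lost) ≈ 0.5824.

0.5824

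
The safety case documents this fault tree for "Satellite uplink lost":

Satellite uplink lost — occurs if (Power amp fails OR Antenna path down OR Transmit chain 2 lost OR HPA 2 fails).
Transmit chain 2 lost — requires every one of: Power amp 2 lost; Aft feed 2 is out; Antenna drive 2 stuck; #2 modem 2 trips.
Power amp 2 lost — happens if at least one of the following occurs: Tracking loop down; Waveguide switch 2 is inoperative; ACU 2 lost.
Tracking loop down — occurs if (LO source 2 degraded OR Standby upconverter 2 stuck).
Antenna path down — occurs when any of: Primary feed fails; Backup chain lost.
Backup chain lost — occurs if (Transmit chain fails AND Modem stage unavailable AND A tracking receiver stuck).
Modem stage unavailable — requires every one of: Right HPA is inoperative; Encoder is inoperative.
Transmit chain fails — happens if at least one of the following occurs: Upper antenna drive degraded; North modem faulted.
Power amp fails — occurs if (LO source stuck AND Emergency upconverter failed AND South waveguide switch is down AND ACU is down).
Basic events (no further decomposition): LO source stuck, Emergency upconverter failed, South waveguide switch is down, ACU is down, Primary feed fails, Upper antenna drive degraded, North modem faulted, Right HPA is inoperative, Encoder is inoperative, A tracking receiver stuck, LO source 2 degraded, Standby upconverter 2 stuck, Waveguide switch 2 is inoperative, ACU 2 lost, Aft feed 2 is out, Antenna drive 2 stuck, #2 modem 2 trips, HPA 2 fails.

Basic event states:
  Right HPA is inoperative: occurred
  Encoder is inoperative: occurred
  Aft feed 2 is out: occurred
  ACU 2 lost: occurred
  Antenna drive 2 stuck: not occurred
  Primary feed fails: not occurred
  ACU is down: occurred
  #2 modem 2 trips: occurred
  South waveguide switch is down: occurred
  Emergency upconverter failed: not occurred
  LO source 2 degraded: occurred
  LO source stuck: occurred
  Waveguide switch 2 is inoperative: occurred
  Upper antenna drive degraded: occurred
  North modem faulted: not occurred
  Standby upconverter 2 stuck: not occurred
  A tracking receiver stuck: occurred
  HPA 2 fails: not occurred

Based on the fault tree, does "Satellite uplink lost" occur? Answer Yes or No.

Yes

Power amp fails [AND]: LO source stuck=occurs, Emergency upconverter failed=not, South waveguide switch is down=occurs, ACU is down=occurs → not all inputs occur → does not occur.
Transmit chain fails [OR]: Upper antenna drive degraded=occurs, North modem faulted=not → at least one input occurs → occurs.
Modem stage unavailable [AND]: Right HPA is inoperative=occurs, Encoder is inoperative=occurs → all inputs occur → occurs.
Backup chain lost [AND]: Transmit chain fails=occurs, Modem stage unavailable=occurs, A tracking receiver stuck=occurs → all inputs occur → occurs.
Antenna path down [OR]: Primary feed fails=not, Backup chain lost=occurs → at least one input occurs → occurs.
Tracking loop down [OR]: LO source 2 degraded=occurs, Standby upconverter 2 stuck=not → at least one input occurs → occurs.
Power amp 2 lost [OR]: Tracking loop down=occurs, Waveguide switch 2 is inoperative=occurs, ACU 2 lost=occurs → at least one input occurs → occurs.
Transmit chain 2 lost [AND]: Power amp 2 lost=occurs, Aft feed 2 is out=occurs, Antenna drive 2 stuck=not, #2 modem 2 trips=occurs → not all inputs occur → does not occur.
Satellite uplink lost [OR]: Power amp fails=not, Antenna path down=occurs, Transmit chain 2 lost=not, HPA 2 fails=not → at least one input occurs → occurs.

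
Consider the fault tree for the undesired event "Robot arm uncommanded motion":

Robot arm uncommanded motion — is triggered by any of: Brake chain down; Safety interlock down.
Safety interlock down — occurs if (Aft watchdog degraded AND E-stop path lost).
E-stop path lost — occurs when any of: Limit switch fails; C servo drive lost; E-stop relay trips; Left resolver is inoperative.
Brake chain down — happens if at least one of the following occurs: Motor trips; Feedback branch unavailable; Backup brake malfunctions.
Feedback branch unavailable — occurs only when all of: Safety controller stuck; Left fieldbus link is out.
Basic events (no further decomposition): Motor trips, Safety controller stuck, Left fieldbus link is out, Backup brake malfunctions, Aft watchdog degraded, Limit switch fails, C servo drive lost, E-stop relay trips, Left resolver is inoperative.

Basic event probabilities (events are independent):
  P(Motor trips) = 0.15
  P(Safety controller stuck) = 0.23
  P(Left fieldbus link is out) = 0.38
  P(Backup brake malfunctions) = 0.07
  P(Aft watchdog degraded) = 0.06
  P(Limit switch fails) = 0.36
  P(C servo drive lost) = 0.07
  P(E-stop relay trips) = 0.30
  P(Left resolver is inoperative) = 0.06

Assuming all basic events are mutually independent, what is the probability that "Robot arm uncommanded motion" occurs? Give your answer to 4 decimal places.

P(Feedback branch unavailable) [AND] = 0.23 × 0.38 = 0.087400
P(Brake chain down) [OR] = 1 − (1−0.15) × (1−0.087400) × (1−0.07) = 0.278590
P(E-stop path lost) [OR] = 1 − (1−0.36) × (1−0.07) × (1−0.30) × (1−0.06) = 0.608358
P(Safety interlock down) [AND] = 0.06 × 0.608358 = 0.036501
P(Robot arm uncommanded motion) [OR] = 1 − (1−0.278590) × (1−0.036501) = 0.304922
Rounded to 4 decimal places: P(Robot arm uncommanded motion) ≈ 0.3049.

0.3049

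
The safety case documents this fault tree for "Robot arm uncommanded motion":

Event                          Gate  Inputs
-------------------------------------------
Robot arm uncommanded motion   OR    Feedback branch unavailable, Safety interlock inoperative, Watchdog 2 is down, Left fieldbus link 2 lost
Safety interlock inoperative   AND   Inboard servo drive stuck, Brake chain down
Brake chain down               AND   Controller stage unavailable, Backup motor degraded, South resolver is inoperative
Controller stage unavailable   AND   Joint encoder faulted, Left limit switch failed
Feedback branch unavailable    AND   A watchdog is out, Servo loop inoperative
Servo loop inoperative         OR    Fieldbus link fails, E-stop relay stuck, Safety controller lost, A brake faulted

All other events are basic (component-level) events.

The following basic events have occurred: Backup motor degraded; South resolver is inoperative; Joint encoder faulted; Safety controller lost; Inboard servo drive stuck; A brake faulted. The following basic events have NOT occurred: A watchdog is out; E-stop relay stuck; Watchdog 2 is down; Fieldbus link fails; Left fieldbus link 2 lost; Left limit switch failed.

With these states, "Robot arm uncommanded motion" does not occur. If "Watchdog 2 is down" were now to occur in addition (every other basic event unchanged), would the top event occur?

Counterfactual: set "Watchdog 2 is down" to occurred.
Servo loop inoperative [OR]: Fieldbus link fails=not, E-stop relay stuck=not, Safety controller lost=occurs, A brake faulted=occurs → at least one input occurs → occurs.
Feedback branch unavailable [AND]: A watchdog is out=not, Servo loop inoperative=occurs → not all inputs occur → does not occur.
Controller stage unavailable [AND]: Joint encoder faulted=occurs, Left limit switch failed=not → not all inputs occur → does not occur.
Brake chain down [AND]: Controller stage unavailable=not, Backup motor degraded=occurs, South resolver is inoperative=occurs → not all inputs occur → does not occur.
Safety interlock inoperative [AND]: Inboard servo drive stuck=occurs, Brake chain down=not → not all inputs occur → does not occur.
Robot arm uncommanded motion [OR]: Feedback branch unavailable=not, Safety interlock inoperative=not, Watchdog 2 is down=occurs, Left fieldbus link 2 lost=not → at least one input occurs → occurs.

Yes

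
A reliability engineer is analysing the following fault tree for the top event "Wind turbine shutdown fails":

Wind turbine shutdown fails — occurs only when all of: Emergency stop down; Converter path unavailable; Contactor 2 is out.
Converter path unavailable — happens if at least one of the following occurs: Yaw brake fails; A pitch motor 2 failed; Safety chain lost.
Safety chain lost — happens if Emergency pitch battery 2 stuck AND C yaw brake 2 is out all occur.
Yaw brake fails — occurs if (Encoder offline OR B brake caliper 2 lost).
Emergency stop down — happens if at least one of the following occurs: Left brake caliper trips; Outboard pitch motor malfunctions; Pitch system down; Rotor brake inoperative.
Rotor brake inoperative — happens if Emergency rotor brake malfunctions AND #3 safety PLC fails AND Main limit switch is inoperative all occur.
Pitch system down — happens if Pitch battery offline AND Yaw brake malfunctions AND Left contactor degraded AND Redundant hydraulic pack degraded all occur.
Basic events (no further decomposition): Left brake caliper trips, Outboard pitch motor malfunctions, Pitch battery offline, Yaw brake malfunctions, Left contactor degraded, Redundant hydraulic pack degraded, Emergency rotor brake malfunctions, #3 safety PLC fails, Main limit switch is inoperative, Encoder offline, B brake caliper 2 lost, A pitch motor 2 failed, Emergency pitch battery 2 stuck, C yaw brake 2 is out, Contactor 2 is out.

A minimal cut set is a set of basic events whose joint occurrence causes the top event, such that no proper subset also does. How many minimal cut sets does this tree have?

Pitch system down [AND]: one cut set from each child combined → 1 × 1 × 1 × 1 = 1 cut set(s).
Rotor brake inoperative [AND]: one cut set from each child combined → 1 × 1 × 1 = 1 cut set(s).
Emergency stop down [OR]: union of children's cut sets → 4 cut set(s).
Yaw brake fails [OR]: union of children's cut sets → 2 cut set(s).
Safety chain lost [AND]: one cut set from each child combined → 1 × 1 = 1 cut set(s).
Converter path unavailable [OR]: union of children's cut sets → 4 cut set(s).
Wind turbine shutdown fails [AND]: one cut set from each child combined → 4 × 4 × 1 = 16 cut set(s).

16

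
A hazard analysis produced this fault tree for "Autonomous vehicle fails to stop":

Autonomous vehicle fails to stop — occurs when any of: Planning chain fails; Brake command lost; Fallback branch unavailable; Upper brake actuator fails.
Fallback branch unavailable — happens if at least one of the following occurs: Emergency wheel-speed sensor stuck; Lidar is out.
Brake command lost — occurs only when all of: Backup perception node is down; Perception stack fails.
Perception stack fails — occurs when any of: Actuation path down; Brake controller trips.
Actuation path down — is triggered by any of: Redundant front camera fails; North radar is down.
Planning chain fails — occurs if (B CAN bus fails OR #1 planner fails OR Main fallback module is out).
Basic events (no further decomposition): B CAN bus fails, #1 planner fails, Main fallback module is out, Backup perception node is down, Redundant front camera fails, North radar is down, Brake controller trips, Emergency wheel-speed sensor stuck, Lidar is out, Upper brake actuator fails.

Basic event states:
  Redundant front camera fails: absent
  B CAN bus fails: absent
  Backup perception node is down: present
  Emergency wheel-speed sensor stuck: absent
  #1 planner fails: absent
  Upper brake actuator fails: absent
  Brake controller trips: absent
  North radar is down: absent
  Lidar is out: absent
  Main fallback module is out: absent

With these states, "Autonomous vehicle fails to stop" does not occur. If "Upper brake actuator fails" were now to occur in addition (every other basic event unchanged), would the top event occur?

Counterfactual: set "Upper brake actuator fails" to occurred.
Planning chain fails [OR]: B CAN bus fails=not, #1 planner fails=not, Main fallback module is out=not → no input occurs → does not occur.
Actuation path down [OR]: Redundant front camera fails=not, North radar is down=not → no input occurs → does not occur.
Perception stack fails [OR]: Actuation path down=not, Brake controller trips=not → no input occurs → does not occur.
Brake command lost [AND]: Backup perception node is down=occurs, Perception stack fails=not → not all inputs occur → does not occur.
Fallback branch unavailable [OR]: Emergency wheel-speed sensor stuck=not, Lidar is out=not → no input occurs → does not occur.
Autonomous vehicle fails to stop [OR]: Planning chain fails=not, Brake command lost=not, Fallback branch unavailable=not, Upper brake actuator fails=occurs → at least one input occurs → occurs.

Yes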